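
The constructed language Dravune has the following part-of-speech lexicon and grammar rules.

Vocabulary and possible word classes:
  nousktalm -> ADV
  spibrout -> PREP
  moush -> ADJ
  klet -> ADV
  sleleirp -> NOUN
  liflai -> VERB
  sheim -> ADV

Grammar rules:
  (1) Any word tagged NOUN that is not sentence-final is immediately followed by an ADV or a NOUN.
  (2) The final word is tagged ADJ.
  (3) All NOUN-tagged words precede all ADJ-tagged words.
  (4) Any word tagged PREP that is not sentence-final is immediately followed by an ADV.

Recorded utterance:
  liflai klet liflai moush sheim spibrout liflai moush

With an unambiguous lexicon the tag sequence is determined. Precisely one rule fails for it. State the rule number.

Fixed tagging: VERB ADV VERB ADJ ADV PREP VERB ADJ.
Checking each rule: R1 holds, R2 holds, R3 holds, R4 violated.
Only rule 4 fails.

4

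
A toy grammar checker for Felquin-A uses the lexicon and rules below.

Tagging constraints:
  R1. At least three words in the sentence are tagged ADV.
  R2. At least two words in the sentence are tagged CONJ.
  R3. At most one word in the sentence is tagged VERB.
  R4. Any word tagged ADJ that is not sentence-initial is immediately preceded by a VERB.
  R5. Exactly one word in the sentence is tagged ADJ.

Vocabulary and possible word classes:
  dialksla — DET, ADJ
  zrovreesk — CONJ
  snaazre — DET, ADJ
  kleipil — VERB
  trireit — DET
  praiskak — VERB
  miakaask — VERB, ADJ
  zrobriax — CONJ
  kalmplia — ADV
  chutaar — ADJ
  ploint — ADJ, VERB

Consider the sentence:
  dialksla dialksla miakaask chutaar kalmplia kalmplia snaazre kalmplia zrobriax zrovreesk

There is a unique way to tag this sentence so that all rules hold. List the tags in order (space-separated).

DET DET VERB ADJ ADV ADV DET ADV CONJ CONJ

Candidates per position — 1:dialksla {DET,ADJ}; 2:dialksla {DET,ADJ}; 3:miakaask {VERB,ADJ}; 4:chutaar {ADJ}; 5:kalmplia {ADV}; 6:kalmplia {ADV}; 7:snaazre {DET,ADJ}; 8:kalmplia {ADV}; 9:zrobriax {CONJ}; 10:zrovreesk {CONJ}.
Position 1: tagging it ADJ would leave rule 5 unsatisfiable, so it must be DET.
Position 2: tagging it ADJ would leave rule 4 unsatisfiable, so it must be DET.
Position 3: tagging it ADJ would leave rule 4 unsatisfiable, so it must be VERB.
Position 7: tagging it ADJ would leave rule 4 unsatisfiable, so it must be DET.
The unique satisfying tagging is: DET DET VERB ADJ ADV ADV DET ADV CONJ CONJ.
Rule-by-rule: rule 1 satisfied; rule 2 satisfied; rule 3 satisfied; rule 4 satisfied; rule 5 satisfied.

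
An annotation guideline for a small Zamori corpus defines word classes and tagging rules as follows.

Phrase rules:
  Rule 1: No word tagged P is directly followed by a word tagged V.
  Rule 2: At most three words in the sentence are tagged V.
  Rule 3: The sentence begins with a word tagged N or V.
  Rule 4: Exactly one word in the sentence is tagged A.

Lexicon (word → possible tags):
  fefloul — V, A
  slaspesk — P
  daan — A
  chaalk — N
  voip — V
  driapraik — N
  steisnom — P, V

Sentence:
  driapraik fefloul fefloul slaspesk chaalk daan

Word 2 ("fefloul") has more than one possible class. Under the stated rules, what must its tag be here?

V

Candidates per position — 1:driapraik {N}; 2:fefloul {V,A}; 3:fefloul {V,A}; 4:slaspesk {P}; 5:chaalk {N}; 6:daan {A}.
If word 2 were A, no tagging could satisfy rule 4; so word 2 is V.
If word 3 were A, no tagging could satisfy rule 4; so word 3 is V.
So the tagging must be: N V V P N A.
Checking: rule 1 ok; rule 2 ok; rule 3 ok; rule 4 ok.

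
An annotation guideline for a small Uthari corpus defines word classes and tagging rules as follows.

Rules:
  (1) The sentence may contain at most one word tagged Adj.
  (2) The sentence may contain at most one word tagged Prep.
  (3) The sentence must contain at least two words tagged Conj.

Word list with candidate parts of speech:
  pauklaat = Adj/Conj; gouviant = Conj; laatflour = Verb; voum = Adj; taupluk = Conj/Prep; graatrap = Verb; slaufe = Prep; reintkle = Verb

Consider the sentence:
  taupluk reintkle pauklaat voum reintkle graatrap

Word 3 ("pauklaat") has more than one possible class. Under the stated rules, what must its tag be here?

Candidates per position — 1:taupluk {Conj,Prep}; 2:reintkle {Verb}; 3:pauklaat {Adj,Conj}; 4:voum {Adj}; 5:reintkle {Verb}; 6:graatrap {Verb}.
Position 1: Prep is ruled out by rule 3; that leaves Conj.
Position 3: Adj is ruled out by rule 1; that leaves Conj.
The unique satisfying tagging is: Conj Verb Conj Adj Verb Verb.
Checking: rule 1 holds; rule 2 holds; rule 3 holds.

Conj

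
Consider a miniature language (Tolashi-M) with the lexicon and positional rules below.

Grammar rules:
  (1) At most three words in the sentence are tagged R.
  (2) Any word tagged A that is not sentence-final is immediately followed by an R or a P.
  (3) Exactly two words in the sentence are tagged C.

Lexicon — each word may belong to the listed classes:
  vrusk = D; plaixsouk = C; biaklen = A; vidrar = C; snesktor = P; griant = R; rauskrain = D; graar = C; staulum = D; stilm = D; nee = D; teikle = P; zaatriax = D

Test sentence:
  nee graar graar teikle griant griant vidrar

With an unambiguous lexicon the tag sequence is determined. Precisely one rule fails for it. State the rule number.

3

Fixed tagging: D C C P R R C.
Checking each rule: R1 pass, R2 pass, R3 fail.
Only rule 3 fails.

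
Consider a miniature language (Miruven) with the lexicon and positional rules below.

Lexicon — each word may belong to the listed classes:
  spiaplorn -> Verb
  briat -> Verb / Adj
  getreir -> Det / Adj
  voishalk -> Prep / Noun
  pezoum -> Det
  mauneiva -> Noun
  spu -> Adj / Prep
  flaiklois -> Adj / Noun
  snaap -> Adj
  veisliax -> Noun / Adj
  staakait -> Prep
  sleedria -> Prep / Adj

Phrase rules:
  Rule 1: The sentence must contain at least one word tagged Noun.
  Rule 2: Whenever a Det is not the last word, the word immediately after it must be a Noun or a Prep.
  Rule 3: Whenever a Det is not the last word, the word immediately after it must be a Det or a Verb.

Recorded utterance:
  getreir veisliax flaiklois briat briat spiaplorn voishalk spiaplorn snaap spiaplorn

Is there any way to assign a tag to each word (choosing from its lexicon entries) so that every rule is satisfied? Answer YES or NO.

Candidates per position — 1:getreir {Det,Adj}; 2:veisliax {Noun,Adj}; 3:flaiklois {Adj,Noun}; 4:briat {Verb,Adj}; 5:briat {Verb,Adj}; 6:spiaplorn {Verb}; 7:voishalk {Prep,Noun}; 8:spiaplorn {Verb}; 9:snaap {Adj}; 10:spiaplorn {Verb}.
One satisfying assignment: Adj Adj Adj Adj Verb Verb Noun Verb Adj Verb.
Verifying each rule — rule 1 satisfied; rule 2 satisfied; rule 3 satisfied.

YES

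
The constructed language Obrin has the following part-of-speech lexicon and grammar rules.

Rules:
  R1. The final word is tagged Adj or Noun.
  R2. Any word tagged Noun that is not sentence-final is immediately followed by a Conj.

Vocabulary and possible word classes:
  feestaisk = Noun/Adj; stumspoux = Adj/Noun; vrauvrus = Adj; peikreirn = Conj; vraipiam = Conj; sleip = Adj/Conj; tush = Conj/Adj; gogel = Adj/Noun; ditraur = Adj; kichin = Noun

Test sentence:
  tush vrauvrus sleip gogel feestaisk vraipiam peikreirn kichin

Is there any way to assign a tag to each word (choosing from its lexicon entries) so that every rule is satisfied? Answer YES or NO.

Candidates per position — 1:tush {Conj,Adj}; 2:vrauvrus {Adj}; 3:sleip {Adj,Conj}; 4:gogel {Adj,Noun}; 5:feestaisk {Noun,Adj}; 6:vraipiam {Conj}; 7:peikreirn {Conj}; 8:kichin {Noun}.
One satisfying assignment: Conj Adj Adj Adj Noun Conj Conj Noun.
Check: rule 1 holds; rule 2 holds.

YES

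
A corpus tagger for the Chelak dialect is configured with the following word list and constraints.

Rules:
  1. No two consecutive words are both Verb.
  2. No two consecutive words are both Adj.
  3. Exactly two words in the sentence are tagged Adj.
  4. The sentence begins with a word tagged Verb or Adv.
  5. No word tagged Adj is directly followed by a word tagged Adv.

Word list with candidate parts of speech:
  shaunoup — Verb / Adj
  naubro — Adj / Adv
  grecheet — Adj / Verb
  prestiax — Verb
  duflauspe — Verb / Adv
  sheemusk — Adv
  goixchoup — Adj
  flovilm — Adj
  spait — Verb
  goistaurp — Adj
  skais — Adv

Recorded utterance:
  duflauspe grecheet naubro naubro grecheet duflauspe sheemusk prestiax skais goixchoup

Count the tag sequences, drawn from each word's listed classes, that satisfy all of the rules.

2

Candidates per position — 1:duflauspe {Verb,Adv}; 2:grecheet {Adj,Verb}; 3:naubro {Adj,Adv}; 4:naubro {Adj,Adv}; 5:grecheet {Adj,Verb}; 6:duflauspe {Verb,Adv}; 7:sheemusk {Adv}; 8:prestiax {Verb}; 9:skais {Adv}; 10:goixchoup {Adj}.
There are 64 candidate sequences in total.
The sequences that satisfy every rule: Adv Verb Adv Adj Verb Adv Adv Verb Adv Adj; Adv Verb Adv Adv Adj Verb Adv Verb Adv Adj.
Count = 2.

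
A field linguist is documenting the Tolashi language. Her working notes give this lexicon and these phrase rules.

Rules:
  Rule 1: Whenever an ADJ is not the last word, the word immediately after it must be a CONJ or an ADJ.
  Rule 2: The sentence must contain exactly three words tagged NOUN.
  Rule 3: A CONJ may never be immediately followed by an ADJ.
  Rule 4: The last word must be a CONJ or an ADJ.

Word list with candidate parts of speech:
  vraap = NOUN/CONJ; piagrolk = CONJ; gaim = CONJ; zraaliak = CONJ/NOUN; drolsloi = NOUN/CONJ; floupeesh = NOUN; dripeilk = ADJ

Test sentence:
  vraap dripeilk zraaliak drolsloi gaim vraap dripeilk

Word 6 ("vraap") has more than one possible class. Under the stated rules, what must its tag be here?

NOUN

Candidates per position — 1:vraap {NOUN,CONJ}; 2:dripeilk {ADJ}; 3:zraaliak {CONJ,NOUN}; 4:drolsloi {NOUN,CONJ}; 5:gaim {CONJ}; 6:vraap {NOUN,CONJ}; 7:dripeilk {ADJ}.
At position 1, choosing CONJ makes rule 3 impossible to satisfy; hence NOUN.
At position 3, choosing NOUN makes rule 1 impossible to satisfy; hence CONJ.
At position 4, choosing CONJ makes rule 2 impossible to satisfy; hence NOUN.
At position 6, choosing CONJ makes rule 2 impossible to satisfy; hence NOUN.
That leaves exactly one tagging: NOUN ADJ CONJ NOUN CONJ NOUN ADJ.
Verifying each rule — rule 1 ✓; rule 2 ✓; rule 3 ✓; rule 4 ✓.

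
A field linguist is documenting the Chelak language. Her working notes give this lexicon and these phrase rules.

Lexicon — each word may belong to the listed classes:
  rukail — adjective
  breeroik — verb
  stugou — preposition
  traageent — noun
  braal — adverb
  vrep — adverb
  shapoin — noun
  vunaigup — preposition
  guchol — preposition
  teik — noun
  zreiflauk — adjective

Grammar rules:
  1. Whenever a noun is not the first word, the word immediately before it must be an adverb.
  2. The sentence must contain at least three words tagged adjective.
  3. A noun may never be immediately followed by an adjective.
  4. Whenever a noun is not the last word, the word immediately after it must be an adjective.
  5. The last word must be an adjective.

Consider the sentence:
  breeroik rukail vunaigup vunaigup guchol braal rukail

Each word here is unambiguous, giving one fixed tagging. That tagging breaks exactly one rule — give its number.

2

Fixed tagging: verb adjective preposition preposition preposition adverb adjective.
Checking each rule: R1 ok, R2 fails, R3 ok, R4 ok, R5 ok.
Only rule 2 fails.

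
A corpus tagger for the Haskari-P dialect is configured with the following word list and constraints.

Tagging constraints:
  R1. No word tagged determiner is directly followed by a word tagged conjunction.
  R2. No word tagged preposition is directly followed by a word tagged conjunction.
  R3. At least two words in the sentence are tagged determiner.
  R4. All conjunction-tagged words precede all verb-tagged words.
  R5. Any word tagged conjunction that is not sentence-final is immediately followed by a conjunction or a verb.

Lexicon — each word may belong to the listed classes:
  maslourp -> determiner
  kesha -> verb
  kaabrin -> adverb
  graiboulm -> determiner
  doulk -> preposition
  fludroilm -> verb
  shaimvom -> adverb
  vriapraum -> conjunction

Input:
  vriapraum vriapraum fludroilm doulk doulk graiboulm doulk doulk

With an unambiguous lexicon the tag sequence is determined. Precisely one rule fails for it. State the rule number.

3

Fixed tagging: conjunction conjunction verb preposition preposition determiner preposition preposition.
Checking each rule: R1 holds, R2 holds, R3 violated, R4 holds, R5 holds.
Only rule 3 fails.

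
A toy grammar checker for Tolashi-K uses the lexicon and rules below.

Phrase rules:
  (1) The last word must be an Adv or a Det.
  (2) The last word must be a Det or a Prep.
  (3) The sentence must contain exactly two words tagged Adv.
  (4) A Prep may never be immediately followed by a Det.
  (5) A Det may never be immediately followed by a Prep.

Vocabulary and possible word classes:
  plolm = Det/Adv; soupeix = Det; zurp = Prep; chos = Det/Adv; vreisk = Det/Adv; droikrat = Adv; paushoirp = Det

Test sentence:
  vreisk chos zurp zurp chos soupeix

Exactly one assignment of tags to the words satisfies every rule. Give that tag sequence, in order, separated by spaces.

Det Adv Prep Prep Adv Det

Candidates per position — 1:vreisk {Det,Adv}; 2:chos {Det,Adv}; 3:zurp {Prep}; 4:zurp {Prep}; 5:chos {Det,Adv}; 6:soupeix {Det}.
Position 2: Det is ruled out by rule 5; that leaves Adv.
Position 5: Det is ruled out by rule 4; that leaves Adv.
Position 1: Adv is ruled out by rule 3; that leaves Det.
The unique satisfying tagging is: Det Adv Prep Prep Adv Det.
Checking: rule 1 ✓; rule 2 ✓; rule 3 ✓; rule 4 ✓; rule 5 ✓.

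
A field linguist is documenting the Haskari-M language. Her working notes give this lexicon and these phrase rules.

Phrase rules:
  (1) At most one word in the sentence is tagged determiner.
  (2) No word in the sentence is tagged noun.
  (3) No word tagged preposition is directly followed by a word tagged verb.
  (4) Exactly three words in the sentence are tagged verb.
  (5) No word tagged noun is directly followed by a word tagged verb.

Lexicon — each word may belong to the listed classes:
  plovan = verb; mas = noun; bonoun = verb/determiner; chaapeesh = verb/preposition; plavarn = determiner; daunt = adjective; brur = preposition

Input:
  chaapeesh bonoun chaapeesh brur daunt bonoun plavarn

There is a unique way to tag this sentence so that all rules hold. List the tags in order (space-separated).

Candidates per position — 1:chaapeesh {verb,preposition}; 2:bonoun {verb,determiner}; 3:chaapeesh {verb,preposition}; 4:brur {preposition}; 5:daunt {adjective}; 6:bonoun {verb,determiner}; 7:plavarn {determiner}.
Position 2: determiner is ruled out by rule 1; that leaves verb.
Position 6: determiner is ruled out by rule 1; that leaves verb.
Position 1: preposition is ruled out by rule 3; that leaves verb.
Position 3: verb is ruled out by rule 4; that leaves preposition.
The unique satisfying tagging is: verb verb preposition preposition adjective verb determiner.
Check: rule 1 holds; rule 2 holds; rule 3 holds; rule 4 holds; rule 5 holds.

verb verb preposition preposition adjective verb determiner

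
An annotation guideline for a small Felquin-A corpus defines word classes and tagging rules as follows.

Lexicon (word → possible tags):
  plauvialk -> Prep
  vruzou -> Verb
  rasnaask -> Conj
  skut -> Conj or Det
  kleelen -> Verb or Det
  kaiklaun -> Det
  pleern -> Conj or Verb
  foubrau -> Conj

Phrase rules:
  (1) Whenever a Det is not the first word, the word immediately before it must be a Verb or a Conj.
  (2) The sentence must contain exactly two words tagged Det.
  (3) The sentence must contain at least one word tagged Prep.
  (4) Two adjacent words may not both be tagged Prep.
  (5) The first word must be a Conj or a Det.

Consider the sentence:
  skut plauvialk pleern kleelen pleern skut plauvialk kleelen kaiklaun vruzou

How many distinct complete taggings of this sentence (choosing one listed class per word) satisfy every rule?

Candidates per position — 1:skut {Conj,Det}; 2:plauvialk {Prep}; 3:pleern {Conj,Verb}; 4:kleelen {Verb,Det}; 5:pleern {Conj,Verb}; 6:skut {Conj,Det}; 7:plauvialk {Prep}; 8:kleelen {Verb,Det}; 9:kaiklaun {Det}; 10:vruzou {Verb}.
There are 64 candidate sequences in total.
Checking each against the rules leaves 12 sequences.
Count = 12.

12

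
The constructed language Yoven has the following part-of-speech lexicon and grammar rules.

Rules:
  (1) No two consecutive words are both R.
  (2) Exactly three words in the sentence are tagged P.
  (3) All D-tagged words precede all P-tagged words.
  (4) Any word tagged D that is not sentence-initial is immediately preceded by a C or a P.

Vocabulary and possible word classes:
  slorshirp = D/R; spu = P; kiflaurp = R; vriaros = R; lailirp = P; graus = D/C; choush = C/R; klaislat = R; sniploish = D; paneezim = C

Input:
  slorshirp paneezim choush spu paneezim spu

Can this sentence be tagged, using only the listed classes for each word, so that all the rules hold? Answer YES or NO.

NO

Candidates per position — 1:slorshirp {D,R}; 2:paneezim {C}; 3:choush {C,R}; 4:spu {P}; 5:paneezim {C}; 6:spu {P}.
Rule 2 cannot be satisfied by any choice of tags from the lexicon.
So there is no consistent tagging.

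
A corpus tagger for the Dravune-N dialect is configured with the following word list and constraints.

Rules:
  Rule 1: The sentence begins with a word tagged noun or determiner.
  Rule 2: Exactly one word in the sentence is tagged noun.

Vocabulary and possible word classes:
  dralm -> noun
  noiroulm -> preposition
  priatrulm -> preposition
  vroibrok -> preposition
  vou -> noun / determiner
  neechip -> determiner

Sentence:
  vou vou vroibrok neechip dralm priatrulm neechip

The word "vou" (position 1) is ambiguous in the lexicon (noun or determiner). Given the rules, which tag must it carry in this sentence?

determiner

Candidates per position — 1:vou {noun,determiner}; 2:vou {noun,determiner}; 3:vroibrok {preposition}; 4:neechip {determiner}; 5:dralm {noun}; 6:priatrulm {preposition}; 7:neechip {determiner}.
Word 1 cannot be noun — rule 2 would then fail for every completion. It is determiner.
Word 2 cannot be noun — rule 2 would then fail for every completion. It is determiner.
That leaves exactly one tagging: determiner determiner preposition determiner noun preposition determiner.
Checking: rule 1 ok; rule 2 ok.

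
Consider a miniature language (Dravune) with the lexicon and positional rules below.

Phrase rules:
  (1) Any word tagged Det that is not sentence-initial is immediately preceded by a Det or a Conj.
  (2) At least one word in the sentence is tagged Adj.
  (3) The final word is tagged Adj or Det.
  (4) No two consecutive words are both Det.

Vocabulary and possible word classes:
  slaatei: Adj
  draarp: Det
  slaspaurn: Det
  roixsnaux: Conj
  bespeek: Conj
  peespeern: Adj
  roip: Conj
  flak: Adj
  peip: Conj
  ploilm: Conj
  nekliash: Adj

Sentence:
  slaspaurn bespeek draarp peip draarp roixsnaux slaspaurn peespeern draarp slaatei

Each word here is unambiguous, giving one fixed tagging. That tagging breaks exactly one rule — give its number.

1

Fixed tagging: Det Conj Det Conj Det Conj Det Adj Det Adj.
Checking each rule: R1 ✗, R2 ✓, R3 ✓, R4 ✓.
Only rule 1 fails.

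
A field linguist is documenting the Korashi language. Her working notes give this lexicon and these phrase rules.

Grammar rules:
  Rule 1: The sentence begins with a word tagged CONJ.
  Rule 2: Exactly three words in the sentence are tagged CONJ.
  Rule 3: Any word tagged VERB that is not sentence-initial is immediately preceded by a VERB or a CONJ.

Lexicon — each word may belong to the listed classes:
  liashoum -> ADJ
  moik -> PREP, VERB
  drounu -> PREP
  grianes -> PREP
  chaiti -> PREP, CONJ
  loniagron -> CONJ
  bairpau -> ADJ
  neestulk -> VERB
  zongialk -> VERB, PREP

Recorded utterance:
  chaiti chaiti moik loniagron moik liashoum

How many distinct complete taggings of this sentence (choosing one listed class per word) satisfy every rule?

Candidates per position — 1:chaiti {PREP,CONJ}; 2:chaiti {PREP,CONJ}; 3:moik {PREP,VERB}; 4:loniagron {CONJ}; 5:moik {PREP,VERB}; 6:liashoum {ADJ}.
There are 16 candidate sequences in total.
The sequences that satisfy every rule: CONJ CONJ PREP CONJ PREP ADJ; CONJ CONJ PREP CONJ VERB ADJ; CONJ CONJ VERB CONJ PREP ADJ; CONJ CONJ VERB CONJ VERB ADJ.
Count = 4.

4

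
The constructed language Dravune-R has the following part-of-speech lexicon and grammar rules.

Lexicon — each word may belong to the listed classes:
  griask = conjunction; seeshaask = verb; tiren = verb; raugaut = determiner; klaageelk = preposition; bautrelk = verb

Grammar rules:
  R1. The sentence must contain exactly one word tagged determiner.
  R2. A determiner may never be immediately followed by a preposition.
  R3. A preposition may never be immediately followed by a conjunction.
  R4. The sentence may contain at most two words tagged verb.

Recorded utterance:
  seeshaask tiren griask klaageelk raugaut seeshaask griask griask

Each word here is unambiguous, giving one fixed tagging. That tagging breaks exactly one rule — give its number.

4

Fixed tagging: verb verb conjunction preposition determiner verb conjunction conjunction.
Rule check: R1 holds, R2 holds, R3 holds, R4 violated.
Only rule 4 fails.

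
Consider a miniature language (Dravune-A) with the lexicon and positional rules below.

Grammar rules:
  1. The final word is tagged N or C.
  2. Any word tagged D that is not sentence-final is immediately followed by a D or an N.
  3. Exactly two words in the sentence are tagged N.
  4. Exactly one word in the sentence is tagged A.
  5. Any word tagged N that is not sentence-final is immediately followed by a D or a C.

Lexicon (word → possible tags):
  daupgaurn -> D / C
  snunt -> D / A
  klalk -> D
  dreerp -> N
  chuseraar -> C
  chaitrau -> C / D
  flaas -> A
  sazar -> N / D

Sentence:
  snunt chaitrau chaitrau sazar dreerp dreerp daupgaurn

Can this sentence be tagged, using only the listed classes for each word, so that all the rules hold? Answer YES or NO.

Candidates per position — 1:snunt {D,A}; 2:chaitrau {C,D}; 3:chaitrau {C,D}; 4:sazar {N,D}; 5:dreerp {N}; 6:dreerp {N}; 7:daupgaurn {D,C}.
Rule 5 cannot be satisfied by any choice of tags from the lexicon.
So there is no consistent tagging.

NO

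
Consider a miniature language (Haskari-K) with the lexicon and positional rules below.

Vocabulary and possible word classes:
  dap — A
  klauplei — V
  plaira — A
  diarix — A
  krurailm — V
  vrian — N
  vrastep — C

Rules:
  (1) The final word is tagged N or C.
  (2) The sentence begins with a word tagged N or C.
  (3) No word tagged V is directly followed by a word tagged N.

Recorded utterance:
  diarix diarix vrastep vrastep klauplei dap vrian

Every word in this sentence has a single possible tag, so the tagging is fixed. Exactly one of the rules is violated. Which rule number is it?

2

Fixed tagging: A A C C V A N.
Checking each rule: R1 holds, R2 violated, R3 holds.
Only rule 2 fails.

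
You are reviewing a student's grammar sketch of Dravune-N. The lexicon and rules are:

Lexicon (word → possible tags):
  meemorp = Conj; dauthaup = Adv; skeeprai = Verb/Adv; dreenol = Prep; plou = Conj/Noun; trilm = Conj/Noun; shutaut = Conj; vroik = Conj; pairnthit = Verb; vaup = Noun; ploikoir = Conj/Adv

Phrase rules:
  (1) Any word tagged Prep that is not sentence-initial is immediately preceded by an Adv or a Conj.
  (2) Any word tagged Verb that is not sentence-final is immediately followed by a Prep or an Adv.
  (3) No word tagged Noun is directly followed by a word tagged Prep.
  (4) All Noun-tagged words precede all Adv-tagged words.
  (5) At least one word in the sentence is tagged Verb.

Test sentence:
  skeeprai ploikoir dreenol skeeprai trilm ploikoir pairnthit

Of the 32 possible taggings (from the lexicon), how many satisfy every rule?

6

Candidates per position — 1:skeeprai {Verb,Adv}; 2:ploikoir {Conj,Adv}; 3:dreenol {Prep}; 4:skeeprai {Verb,Adv}; 5:trilm {Conj,Noun}; 6:ploikoir {Conj,Adv}; 7:pairnthit {Verb}.
There are 32 candidate sequences in total.
Checking each against the rules leaves 6 sequences.
Count = 6.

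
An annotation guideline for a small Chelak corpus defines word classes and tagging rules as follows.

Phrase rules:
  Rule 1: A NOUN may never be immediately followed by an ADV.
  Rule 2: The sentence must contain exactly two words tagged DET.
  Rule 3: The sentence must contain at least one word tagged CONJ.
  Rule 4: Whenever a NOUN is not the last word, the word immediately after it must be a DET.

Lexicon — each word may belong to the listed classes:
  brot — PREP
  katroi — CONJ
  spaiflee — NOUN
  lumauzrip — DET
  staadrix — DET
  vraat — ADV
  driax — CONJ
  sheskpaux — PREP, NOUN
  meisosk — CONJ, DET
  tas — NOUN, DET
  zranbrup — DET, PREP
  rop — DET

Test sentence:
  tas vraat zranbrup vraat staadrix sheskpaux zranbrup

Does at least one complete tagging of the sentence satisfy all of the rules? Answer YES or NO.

Candidates per position — 1:tas {NOUN,DET}; 2:vraat {ADV}; 3:zranbrup {DET,PREP}; 4:vraat {ADV}; 5:staadrix {DET}; 6:sheskpaux {PREP,NOUN}; 7:zranbrup {DET,PREP}.
Rule 3 cannot be satisfied by any choice of tags from the lexicon.
So there is no consistent tagging.

NO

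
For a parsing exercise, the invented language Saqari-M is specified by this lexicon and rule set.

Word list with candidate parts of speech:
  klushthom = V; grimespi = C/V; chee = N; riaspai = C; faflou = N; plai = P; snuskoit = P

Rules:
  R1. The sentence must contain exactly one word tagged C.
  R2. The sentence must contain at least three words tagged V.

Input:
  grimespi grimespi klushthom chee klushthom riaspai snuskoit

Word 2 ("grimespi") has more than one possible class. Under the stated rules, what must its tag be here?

V

Candidates per position — 1:grimespi {C,V}; 2:grimespi {C,V}; 3:klushthom {V}; 4:chee {N}; 5:klushthom {V}; 6:riaspai {C}; 7:snuskoit {P}.
Position 1: tagging it C would leave rule 1 unsatisfiable, so it must be V.
Position 2: tagging it C would leave rule 1 unsatisfiable, so it must be V.
The only consistent sequence is: V V V N V C P.
Checking: rule 1 ✓; rule 2 ✓.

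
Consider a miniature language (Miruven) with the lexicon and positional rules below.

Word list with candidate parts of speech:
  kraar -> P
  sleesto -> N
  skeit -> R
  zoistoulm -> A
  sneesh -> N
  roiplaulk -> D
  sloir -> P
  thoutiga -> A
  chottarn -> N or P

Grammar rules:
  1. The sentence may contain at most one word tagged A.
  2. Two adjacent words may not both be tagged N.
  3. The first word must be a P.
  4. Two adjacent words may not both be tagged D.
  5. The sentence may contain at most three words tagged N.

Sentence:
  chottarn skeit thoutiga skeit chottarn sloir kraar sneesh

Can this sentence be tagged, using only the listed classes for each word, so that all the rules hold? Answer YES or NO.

YES

Candidates per position — 1:chottarn {N,P}; 2:skeit {R}; 3:thoutiga {A}; 4:skeit {R}; 5:chottarn {N,P}; 6:sloir {P}; 7:kraar {P}; 8:sneesh {N}.
One satisfying assignment: P R A R N P P N.
Checking: rule 1 ✓; rule 2 ✓; rule 3 ✓; rule 4 ✓; rule 5 ✓.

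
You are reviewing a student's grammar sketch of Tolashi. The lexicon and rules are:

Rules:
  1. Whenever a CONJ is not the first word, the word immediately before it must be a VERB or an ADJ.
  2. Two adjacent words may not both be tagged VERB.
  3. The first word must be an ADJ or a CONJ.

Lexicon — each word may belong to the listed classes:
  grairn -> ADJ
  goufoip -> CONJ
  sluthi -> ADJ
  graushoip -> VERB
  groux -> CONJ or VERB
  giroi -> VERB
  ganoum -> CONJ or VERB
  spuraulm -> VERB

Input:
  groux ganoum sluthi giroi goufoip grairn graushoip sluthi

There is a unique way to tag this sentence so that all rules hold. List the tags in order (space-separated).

Candidates per position — 1:groux {CONJ,VERB}; 2:ganoum {CONJ,VERB}; 3:sluthi {ADJ}; 4:giroi {VERB}; 5:goufoip {CONJ}; 6:grairn {ADJ}; 7:graushoip {VERB}; 8:sluthi {ADJ}.
Word 1 cannot be VERB — rule 3 would then fail for every completion. It is CONJ.
Word 2 cannot be CONJ — rule 1 would then fail for every completion. It is VERB.
The unique satisfying tagging is: CONJ VERB ADJ VERB CONJ ADJ VERB ADJ.
Check: rule 1 ok; rule 2 ok; rule 3 ok.

CONJ VERB ADJ VERB CONJ ADJ VERB ADJ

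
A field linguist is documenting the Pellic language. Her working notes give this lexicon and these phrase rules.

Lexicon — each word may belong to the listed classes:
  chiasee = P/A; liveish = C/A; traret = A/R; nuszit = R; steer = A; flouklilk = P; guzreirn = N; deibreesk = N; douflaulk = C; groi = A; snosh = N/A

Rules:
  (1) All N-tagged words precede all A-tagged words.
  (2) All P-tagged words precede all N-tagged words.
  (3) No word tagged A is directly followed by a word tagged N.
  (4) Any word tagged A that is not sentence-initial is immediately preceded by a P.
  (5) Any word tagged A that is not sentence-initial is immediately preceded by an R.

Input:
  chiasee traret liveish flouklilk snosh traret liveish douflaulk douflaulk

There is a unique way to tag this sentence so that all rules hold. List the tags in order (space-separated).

P R C P N R C C C

Candidates per position — 1:chiasee {P,A}; 2:traret {A,R}; 3:liveish {C,A}; 4:flouklilk {P}; 5:snosh {N,A}; 6:traret {A,R}; 7:liveish {C,A}; 8:douflaulk {C}; 9:douflaulk {C}.
Position 2: tagging it A would leave rule 5 unsatisfiable, so it must be R.
Position 3: tagging it A would leave rule 4 unsatisfiable, so it must be C.
Position 5: tagging it A would leave rule 5 unsatisfiable, so it must be N.
Position 6: tagging it A would leave rule 4 unsatisfiable, so it must be R.
Position 7: tagging it A would leave rule 4 unsatisfiable, so it must be C.
Position 1: tagging it A would leave rule 1 unsatisfiable, so it must be P.
The only consistent sequence is: P R C P N R C C C.
Verifying each rule — rule 1 ✓; rule 2 ✓; rule 3 ✓; rule 4 ✓; rule 5 ✓.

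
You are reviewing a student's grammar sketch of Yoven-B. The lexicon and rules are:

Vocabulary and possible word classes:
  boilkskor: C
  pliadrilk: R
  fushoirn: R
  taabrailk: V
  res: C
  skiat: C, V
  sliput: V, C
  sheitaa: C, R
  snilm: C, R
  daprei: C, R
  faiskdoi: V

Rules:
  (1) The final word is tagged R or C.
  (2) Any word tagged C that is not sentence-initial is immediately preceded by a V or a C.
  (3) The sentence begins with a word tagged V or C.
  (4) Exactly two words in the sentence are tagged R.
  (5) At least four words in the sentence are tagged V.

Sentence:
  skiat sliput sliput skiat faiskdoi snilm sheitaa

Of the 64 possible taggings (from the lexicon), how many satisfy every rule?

5

Candidates per position — 1:skiat {C,V}; 2:sliput {V,C}; 3:sliput {V,C}; 4:skiat {C,V}; 5:faiskdoi {V}; 6:snilm {C,R}; 7:sheitaa {C,R}.
There are 64 candidate sequences in total.
The sequences that satisfy every rule: C V V V V R R; V V V C V R R; V V V V V R R; V V C V V R R; V C V V V R R.
Count = 5.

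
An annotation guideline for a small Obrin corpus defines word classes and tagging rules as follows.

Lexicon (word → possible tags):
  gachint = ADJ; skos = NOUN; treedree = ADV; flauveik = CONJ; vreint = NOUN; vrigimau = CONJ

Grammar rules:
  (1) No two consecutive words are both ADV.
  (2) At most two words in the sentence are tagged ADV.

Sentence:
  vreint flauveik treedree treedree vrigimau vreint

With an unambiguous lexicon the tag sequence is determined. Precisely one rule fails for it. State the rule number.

1

Fixed tagging: NOUN CONJ ADV ADV CONJ NOUN.
Rule check: R1 fail, R2 pass.
Only rule 1 fails.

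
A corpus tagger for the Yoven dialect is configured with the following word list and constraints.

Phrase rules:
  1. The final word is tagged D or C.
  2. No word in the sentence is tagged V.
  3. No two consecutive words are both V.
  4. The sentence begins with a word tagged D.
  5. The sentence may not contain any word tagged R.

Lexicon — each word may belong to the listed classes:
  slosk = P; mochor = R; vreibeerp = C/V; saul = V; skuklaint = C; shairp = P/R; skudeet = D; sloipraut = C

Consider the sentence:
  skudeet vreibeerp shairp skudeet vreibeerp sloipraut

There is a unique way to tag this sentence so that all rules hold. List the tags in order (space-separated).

D C P D C C

Candidates per position — 1:skudeet {D}; 2:vreibeerp {C,V}; 3:shairp {P,R}; 4:skudeet {D}; 5:vreibeerp {C,V}; 6:sloipraut {C}.
Word 2 cannot be V — rule 2 would then fail for every completion. It is C.
Word 3 cannot be R — rule 5 would then fail for every completion. It is P.
Word 5 cannot be V — rule 2 would then fail for every completion. It is C.
The unique satisfying tagging is: D C P D C C.
Verifying each rule — rule 1 ✓; rule 2 ✓; rule 3 ✓; rule 4 ✓; rule 5 ✓.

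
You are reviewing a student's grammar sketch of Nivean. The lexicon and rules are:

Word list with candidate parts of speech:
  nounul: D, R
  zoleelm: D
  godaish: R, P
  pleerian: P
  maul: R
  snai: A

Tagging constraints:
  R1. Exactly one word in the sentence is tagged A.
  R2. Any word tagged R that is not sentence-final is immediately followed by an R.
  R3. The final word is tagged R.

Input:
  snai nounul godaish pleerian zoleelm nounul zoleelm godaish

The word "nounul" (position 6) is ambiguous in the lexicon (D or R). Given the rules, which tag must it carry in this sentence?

Candidates per position — 1:snai {A}; 2:nounul {D,R}; 3:godaish {R,P}; 4:pleerian {P}; 5:zoleelm {D}; 6:nounul {D,R}; 7:zoleelm {D}; 8:godaish {R,P}.
Position 2: R is ruled out by rule 2; that leaves D.
Position 3: R is ruled out by rule 2; that leaves P.
Position 6: R is ruled out by rule 2; that leaves D.
Position 8: P is ruled out by rule 3; that leaves R.
So the tagging must be: A D P P D D D R.
Rule-by-rule: rule 1 ok; rule 2 ok; rule 3 ok.

D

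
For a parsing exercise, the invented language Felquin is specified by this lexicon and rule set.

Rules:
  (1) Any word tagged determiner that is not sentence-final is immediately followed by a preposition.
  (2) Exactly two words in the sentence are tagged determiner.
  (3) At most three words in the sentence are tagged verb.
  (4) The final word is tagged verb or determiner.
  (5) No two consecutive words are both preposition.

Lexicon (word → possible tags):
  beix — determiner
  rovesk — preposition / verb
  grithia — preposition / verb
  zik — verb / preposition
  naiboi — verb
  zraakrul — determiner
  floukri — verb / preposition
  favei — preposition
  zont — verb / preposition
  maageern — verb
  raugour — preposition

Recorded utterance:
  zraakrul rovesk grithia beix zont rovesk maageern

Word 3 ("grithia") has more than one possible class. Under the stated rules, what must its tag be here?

Candidates per position — 1:zraakrul {determiner}; 2:rovesk {preposition,verb}; 3:grithia {preposition,verb}; 4:beix {determiner}; 5:zont {verb,preposition}; 6:rovesk {preposition,verb}; 7:maageern {verb}.
Position 2: tagging it verb would leave rule 1 unsatisfiable, so it must be preposition.
Position 3: tagging it preposition would leave rule 5 unsatisfiable, so it must be verb.
Position 5: tagging it verb would leave rule 1 unsatisfiable, so it must be preposition.
Position 6: tagging it preposition would leave rule 5 unsatisfiable, so it must be verb.
So the tagging must be: determiner preposition verb determiner preposition verb verb.
Verifying each rule — rule 1 holds; rule 2 holds; rule 3 holds; rule 4 holds; rule 5 holds.

verb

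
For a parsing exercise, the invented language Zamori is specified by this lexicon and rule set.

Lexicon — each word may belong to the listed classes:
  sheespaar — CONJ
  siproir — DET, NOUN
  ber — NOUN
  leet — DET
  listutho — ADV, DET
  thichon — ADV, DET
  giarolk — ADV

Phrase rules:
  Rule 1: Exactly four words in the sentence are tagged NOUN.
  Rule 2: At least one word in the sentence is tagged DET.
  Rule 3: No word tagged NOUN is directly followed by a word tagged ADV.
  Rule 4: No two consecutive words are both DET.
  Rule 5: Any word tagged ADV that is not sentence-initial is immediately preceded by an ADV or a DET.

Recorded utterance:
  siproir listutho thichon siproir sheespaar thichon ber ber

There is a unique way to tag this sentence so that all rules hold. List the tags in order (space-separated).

NOUN DET ADV NOUN CONJ DET NOUN NOUN

Candidates per position — 1:siproir {DET,NOUN}; 2:listutho {ADV,DET}; 3:thichon {ADV,DET}; 4:siproir {DET,NOUN}; 5:sheespaar {CONJ}; 6:thichon {ADV,DET}; 7:ber {NOUN}; 8:ber {NOUN}.
Word 1 cannot be DET — rule 1 would then fail for every completion. It is NOUN.
Word 2 cannot be ADV — rule 3 would then fail for every completion. It is DET.
Word 3 cannot be DET — rule 4 would then fail for every completion. It is ADV.
Word 4 cannot be DET — rule 1 would then fail for every completion. It is NOUN.
Word 6 cannot be ADV — rule 5 would then fail for every completion. It is DET.
The unique satisfying tagging is: NOUN DET ADV NOUN CONJ DET NOUN NOUN.
Check: rule 1 ok; rule 2 ok; rule 3 ok; rule 4 ok; rule 5 ok.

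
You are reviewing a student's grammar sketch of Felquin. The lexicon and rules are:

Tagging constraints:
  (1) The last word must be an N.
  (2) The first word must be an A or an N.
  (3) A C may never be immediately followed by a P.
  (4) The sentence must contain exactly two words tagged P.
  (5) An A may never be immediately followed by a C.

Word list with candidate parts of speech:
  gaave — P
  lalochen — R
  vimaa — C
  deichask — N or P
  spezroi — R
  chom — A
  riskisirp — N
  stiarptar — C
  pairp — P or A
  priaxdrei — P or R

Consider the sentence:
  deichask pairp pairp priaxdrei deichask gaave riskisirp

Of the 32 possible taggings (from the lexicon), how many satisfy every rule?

Candidates per position — 1:deichask {N,P}; 2:pairp {P,A}; 3:pairp {P,A}; 4:priaxdrei {P,R}; 5:deichask {N,P}; 6:gaave {P}; 7:riskisirp {N}.
There are 32 candidate sequences in total.
The sequences that satisfy every rule: N P A R N P N; N A P R N P N; N A A P N P N; N A A R P P N.
Count = 4.

4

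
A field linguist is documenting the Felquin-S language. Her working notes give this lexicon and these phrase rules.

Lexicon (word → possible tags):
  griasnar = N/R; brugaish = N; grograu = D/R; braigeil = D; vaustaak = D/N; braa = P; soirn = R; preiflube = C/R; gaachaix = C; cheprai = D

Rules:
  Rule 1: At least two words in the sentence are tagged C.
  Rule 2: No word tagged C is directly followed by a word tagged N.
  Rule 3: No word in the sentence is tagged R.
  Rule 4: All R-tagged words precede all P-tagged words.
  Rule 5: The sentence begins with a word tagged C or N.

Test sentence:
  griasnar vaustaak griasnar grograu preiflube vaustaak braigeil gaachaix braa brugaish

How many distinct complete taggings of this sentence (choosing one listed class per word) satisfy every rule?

Candidates per position — 1:griasnar {N,R}; 2:vaustaak {D,N}; 3:griasnar {N,R}; 4:grograu {D,R}; 5:preiflube {C,R}; 6:vaustaak {D,N}; 7:braigeil {D}; 8:gaachaix {C}; 9:braa {P}; 10:brugaish {N}.
There are 64 candidate sequences in total.
The sequences that satisfy every rule: N D N D C D D C P N; N N N D C D D C P N.
Count = 2.

2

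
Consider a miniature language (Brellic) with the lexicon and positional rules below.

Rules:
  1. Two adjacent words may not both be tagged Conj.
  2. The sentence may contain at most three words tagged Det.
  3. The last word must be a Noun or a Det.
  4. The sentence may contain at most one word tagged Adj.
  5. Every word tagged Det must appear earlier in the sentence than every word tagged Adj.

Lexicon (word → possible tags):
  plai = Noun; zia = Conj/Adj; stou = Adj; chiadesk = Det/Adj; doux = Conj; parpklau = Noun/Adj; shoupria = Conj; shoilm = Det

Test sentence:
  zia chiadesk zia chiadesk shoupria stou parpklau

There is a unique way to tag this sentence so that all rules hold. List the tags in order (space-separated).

Candidates per position — 1:zia {Conj,Adj}; 2:chiadesk {Det,Adj}; 3:zia {Conj,Adj}; 4:chiadesk {Det,Adj}; 5:shoupria {Conj}; 6:stou {Adj}; 7:parpklau {Noun,Adj}.
Position 1: Adj is ruled out by rule 4; that leaves Conj.
Position 2: Adj is ruled out by rule 4; that leaves Det.
Position 3: Adj is ruled out by rule 4; that leaves Conj.
Position 4: Adj is ruled out by rule 4; that leaves Det.
Position 7: Adj is ruled out by rule 3; that leaves Noun.
The unique satisfying tagging is: Conj Det Conj Det Conj Adj Noun.
Check: rule 1 satisfied; rule 2 satisfied; rule 3 satisfied; rule 4 satisfied; rule 5 satisfied.

Conj Det Conj Det Conj Adj Noun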